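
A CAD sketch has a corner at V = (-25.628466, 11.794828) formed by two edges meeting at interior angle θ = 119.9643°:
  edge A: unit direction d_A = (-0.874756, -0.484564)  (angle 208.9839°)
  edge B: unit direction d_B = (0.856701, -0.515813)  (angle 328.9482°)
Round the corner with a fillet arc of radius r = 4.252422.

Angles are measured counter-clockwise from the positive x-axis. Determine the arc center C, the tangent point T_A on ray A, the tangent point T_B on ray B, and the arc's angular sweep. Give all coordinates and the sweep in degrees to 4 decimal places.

bisector direction at 268.9660° = (-0.018045,-0.999837)
center distance |VC| = r/sin(θ/2) = 4.252422/sin(59.9821°) = 4.911158
C = V + |VC|·bis = (-25.7171,6.8845)
T_A = V + ((C−V)·d_A)·d_A = V + 2.4569·d_A = (-27.7777,10.6043)
T_B = V + ((C−V)·d_B)·d_B = V + 2.4569·d_B = (-23.5236,10.5275)
sweep = 180° − θ = 60.0357°

center=(-25.7171,6.8845) T_A=(-27.7777,10.6043) T_B=(-23.5236,10.5275) sweep=60.0357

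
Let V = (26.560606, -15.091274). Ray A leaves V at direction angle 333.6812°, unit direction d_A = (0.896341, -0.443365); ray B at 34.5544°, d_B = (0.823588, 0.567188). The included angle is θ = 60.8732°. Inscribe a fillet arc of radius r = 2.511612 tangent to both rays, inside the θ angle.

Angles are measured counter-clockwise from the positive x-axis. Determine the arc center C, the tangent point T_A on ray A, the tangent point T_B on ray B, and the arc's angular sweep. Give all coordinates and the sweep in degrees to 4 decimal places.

center=(31.5057,-14.7353) T_A=(30.3922,-16.9865) T_B=(30.0812,-12.6667) sweep=119.1268

bisector direction at 4.1178° = (0.997419,0.071807)
center distance |VC| = r/sin(θ/2) = 2.511612/sin(30.4366°) = 4.957932
C = V + |VC|·bis = (31.5057,-14.7353)
T_A = V + ((C−V)·d_A)·d_A = V + 4.2747·d_A = (30.3922,-16.9865)
T_B = V + ((C−V)·d_B)·d_B = V + 4.2747·d_B = (30.0812,-12.6667)
sweep = 180° − θ = 119.1268°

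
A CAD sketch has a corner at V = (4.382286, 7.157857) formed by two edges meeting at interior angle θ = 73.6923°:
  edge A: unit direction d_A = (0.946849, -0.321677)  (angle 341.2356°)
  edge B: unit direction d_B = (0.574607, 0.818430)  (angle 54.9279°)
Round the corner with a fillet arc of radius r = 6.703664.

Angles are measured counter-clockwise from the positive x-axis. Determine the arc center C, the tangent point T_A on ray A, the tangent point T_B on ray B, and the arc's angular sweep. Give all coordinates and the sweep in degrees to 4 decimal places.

center=(15.0092,10.6275) T_A=(12.8527,4.2801) T_B=(9.5227,14.4795) sweep=106.3077

bisector direction at 18.0817° = (0.950615,0.310374)
center distance |VC| = r/sin(θ/2) = 6.703664/sin(36.8462°) = 11.178952
C = V + |VC|·bis = (15.0092,10.6275)
T_A = V + ((C−V)·d_A)·d_A = V + 8.9459·d_A = (12.8527,4.2801)
T_B = V + ((C−V)·d_B)·d_B = V + 8.9459·d_B = (9.5227,14.4795)
sweep = 180° − θ = 106.3077°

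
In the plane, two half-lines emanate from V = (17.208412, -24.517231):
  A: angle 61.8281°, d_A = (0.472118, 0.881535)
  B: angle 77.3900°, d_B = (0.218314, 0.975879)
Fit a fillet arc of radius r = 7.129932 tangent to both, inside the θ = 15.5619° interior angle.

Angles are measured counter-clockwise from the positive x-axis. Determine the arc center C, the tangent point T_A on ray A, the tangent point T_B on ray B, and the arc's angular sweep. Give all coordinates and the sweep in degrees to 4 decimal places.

bisector direction at 69.6091° = (0.348424,0.937337)
center distance |VC| = r/sin(θ/2) = 7.129932/sin(7.7809°) = 52.663671
C = V + |VC|·bis = (35.5577,24.8464)
T_A = V + ((C−V)·d_A)·d_A = V + 52.1788·d_A = (41.8430,21.4802)
T_B = V + ((C−V)·d_B)·d_B = V + 52.1788·d_B = (28.5998,26.4029)
sweep = 180° − θ = 164.4381°

center=(35.5577,24.8464) T_A=(41.8430,21.4802) T_B=(28.5998,26.4029) sweep=164.4381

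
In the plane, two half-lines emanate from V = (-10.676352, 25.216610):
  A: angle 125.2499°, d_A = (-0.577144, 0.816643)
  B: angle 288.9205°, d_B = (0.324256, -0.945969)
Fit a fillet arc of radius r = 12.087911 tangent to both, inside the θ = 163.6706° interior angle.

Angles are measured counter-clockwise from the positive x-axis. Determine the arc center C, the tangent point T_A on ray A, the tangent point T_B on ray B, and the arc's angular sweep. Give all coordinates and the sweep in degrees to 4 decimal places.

center=(-21.5488,19.6564) T_A=(-11.6773,26.6329) T_B=(-10.1140,23.5760) sweep=16.3294

bisector direction at 207.0852° = (-0.890330,-0.455315)
center distance |VC| = r/sin(θ/2) = 12.087911/sin(81.8353°) = 12.211690
C = V + |VC|·bis = (-21.5488,19.6564)
T_A = V + ((C−V)·d_A)·d_A = V + 1.7343·d_A = (-11.6773,26.6329)
T_B = V + ((C−V)·d_B)·d_B = V + 1.7343·d_B = (-10.1140,23.5760)
sweep = 180° − θ = 16.3294°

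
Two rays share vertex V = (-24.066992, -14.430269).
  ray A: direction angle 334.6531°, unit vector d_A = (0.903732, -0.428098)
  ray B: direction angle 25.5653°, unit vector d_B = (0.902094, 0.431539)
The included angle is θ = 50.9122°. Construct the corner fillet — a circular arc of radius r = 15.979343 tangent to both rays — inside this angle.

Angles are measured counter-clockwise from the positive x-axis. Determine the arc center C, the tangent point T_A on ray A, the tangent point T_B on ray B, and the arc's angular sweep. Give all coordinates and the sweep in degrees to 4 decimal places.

bisector direction at 0.1092° = (0.999998,0.001906)
center distance |VC| = r/sin(θ/2) = 15.979343/sin(25.4561°) = 37.176876
C = V + |VC|·bis = (13.1098,-14.3594)
T_A = V + ((C−V)·d_A)·d_A = V + 33.5676·d_A = (6.2691,-28.8005)
T_B = V + ((C−V)·d_B)·d_B = V + 33.5676·d_B = (6.2141,0.0555)
sweep = 180° − θ = 129.0878°

center=(13.1098,-14.3594) T_A=(6.2691,-28.8005) T_B=(6.2141,0.0555) sweep=129.0878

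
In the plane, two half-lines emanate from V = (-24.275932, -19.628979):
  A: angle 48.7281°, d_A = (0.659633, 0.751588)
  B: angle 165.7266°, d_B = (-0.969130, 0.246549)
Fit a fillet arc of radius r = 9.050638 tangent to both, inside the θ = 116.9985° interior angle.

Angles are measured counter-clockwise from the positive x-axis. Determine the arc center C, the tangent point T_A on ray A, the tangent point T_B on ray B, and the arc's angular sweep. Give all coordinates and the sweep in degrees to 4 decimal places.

bisector direction at 107.2274° = (-0.296164,0.955137)
center distance |VC| = r/sin(θ/2) = 9.050638/sin(58.4993°) = 10.614924
C = V + |VC|·bis = (-27.4197,-9.4903)
T_A = V + ((C−V)·d_A)·d_A = V + 5.5464·d_A = (-20.6173,-15.4604)
T_B = V + ((C−V)·d_B)·d_B = V + 5.5464·d_B = (-29.6511,-18.2615)
sweep = 180° − θ = 63.0015°

center=(-27.4197,-9.4903) T_A=(-20.6173,-15.4604) T_B=(-29.6511,-18.2615) sweep=63.0015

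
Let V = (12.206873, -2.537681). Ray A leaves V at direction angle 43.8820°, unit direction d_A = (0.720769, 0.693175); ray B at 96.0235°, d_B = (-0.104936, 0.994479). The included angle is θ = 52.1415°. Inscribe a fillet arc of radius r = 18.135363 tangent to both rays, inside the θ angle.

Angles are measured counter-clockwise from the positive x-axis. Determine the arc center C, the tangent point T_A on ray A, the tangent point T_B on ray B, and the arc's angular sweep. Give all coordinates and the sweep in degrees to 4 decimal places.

bisector direction at 69.9528° = (0.342795,0.939410)
center distance |VC| = r/sin(θ/2) = 18.135363/sin(26.0708°) = 41.265440
C = V + |VC|·bis = (26.3525,36.2275)
T_A = V + ((C−V)·d_A)·d_A = V + 37.0668·d_A = (38.9234,23.1561)
T_B = V + ((C−V)·d_B)·d_B = V + 37.0668·d_B = (8.3172,34.3244)
sweep = 180° − θ = 127.8585°

center=(26.3525,36.2275) T_A=(38.9234,23.1561) T_B=(8.3172,34.3244) sweep=127.8585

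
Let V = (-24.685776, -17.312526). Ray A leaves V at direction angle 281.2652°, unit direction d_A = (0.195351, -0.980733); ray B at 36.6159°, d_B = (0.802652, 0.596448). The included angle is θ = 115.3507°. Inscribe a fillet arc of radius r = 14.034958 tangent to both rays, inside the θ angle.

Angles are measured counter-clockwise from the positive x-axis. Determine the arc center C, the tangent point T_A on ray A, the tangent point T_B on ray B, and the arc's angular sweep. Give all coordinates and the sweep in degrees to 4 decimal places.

center=(-9.1863,-23.2807) T_A=(-22.9509,-26.0224) T_B=(-17.5574,-12.0155) sweep=64.6493

bisector direction at 338.9406° = (0.933208,-0.359336)
center distance |VC| = r/sin(θ/2) = 14.034958/sin(57.6754°) = 16.608791
C = V + |VC|·bis = (-9.1863,-23.2807)
T_A = V + ((C−V)·d_A)·d_A = V + 8.8810·d_A = (-22.9509,-26.0224)
T_B = V + ((C−V)·d_B)·d_B = V + 8.8810·d_B = (-17.5574,-12.0155)
sweep = 180° − θ = 64.6493°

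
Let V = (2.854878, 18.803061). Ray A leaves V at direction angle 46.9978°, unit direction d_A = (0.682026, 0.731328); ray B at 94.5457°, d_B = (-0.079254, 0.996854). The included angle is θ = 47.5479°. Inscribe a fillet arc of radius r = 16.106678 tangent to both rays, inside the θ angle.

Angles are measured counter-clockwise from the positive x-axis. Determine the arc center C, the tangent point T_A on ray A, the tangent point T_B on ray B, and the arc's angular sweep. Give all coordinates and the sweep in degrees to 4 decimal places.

bisector direction at 70.7717° = (0.329332,0.944214)
center distance |VC| = r/sin(θ/2) = 16.106678/sin(23.7739°) = 39.954128
C = V + |VC|·bis = (16.0131,56.5283)
T_A = V + ((C−V)·d_A)·d_A = V + 36.5637·d_A = (27.7923,45.5431)
T_B = V + ((C−V)·d_B)·d_B = V + 36.5637·d_B = (-0.0430,55.2518)
sweep = 180° − θ = 132.4521°

center=(16.0131,56.5283) T_A=(27.7923,45.5431) T_B=(-0.0430,55.2518) sweep=132.4521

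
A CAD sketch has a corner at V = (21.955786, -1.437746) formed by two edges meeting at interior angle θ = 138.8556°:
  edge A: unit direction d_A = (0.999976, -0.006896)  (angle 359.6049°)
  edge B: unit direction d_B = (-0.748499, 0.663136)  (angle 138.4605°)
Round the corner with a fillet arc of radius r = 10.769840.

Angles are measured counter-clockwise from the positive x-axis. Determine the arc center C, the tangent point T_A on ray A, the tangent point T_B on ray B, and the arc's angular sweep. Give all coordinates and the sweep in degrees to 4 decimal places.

bisector direction at 69.0327° = (0.357835,0.933785)
center distance |VC| = r/sin(θ/2) = 10.769840/sin(69.4278°) = 11.503411
C = V + |VC|·bis = (26.0721,9.3040)
T_A = V + ((C−V)·d_A)·d_A = V + 4.0422·d_A = (25.9978,-1.4656)
T_B = V + ((C−V)·d_B)·d_B = V + 4.0422·d_B = (18.9302,1.2428)
sweep = 180° − θ = 41.1444°

center=(26.0721,9.3040) T_A=(25.9978,-1.4656) T_B=(18.9302,1.2428) sweep=41.1444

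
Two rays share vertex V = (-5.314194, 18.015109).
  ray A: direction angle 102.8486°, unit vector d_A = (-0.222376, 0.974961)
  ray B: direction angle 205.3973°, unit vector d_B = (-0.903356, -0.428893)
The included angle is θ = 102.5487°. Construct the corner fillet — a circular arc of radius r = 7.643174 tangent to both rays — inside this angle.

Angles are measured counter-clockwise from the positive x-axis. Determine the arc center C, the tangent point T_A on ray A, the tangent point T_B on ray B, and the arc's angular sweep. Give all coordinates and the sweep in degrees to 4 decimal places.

center=(-14.1289,22.2909) T_A=(-6.6771,23.9906) T_B=(-10.8508,15.3864) sweep=77.4513

bisector direction at 154.1230° = (-0.899733,0.436441)
center distance |VC| = r/sin(θ/2) = 7.643174/sin(51.2743°) = 9.797052
C = V + |VC|·bis = (-14.1289,22.2909)
T_A = V + ((C−V)·d_A)·d_A = V + 6.1290·d_A = (-6.6771,23.9906)
T_B = V + ((C−V)·d_B)·d_B = V + 6.1290·d_B = (-10.8508,15.3864)
sweep = 180° − θ = 77.4513°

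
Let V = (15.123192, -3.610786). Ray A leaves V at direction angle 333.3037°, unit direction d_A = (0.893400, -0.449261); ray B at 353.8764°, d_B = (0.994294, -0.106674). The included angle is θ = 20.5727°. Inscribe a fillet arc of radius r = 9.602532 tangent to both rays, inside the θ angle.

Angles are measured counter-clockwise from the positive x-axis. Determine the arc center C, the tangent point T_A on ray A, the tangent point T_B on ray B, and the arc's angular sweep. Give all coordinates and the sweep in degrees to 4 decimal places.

bisector direction at 343.5901° = (0.959265,-0.282508)
center distance |VC| = r/sin(θ/2) = 9.602532/sin(10.2864°) = 53.775268
C = V + |VC|·bis = (66.7079,-18.8027)
T_A = V + ((C−V)·d_A)·d_A = V + 52.9110·d_A = (62.3939,-27.3816)
T_B = V + ((C−V)·d_B)·d_B = V + 52.9110·d_B = (67.7323,-9.2550)
sweep = 180° − θ = 159.4273°

center=(66.7079,-18.8027) T_A=(62.3939,-27.3816) T_B=(67.7323,-9.2550) sweep=159.4273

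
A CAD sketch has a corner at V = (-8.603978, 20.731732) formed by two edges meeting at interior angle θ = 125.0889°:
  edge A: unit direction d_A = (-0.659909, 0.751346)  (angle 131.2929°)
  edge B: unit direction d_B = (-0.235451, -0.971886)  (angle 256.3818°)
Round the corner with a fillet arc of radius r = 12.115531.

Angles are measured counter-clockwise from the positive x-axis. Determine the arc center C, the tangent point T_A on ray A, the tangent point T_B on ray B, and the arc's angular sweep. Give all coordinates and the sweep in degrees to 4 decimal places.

bisector direction at 193.8374° = (-0.970979,-0.239166)
center distance |VC| = r/sin(θ/2) = 12.115531/sin(62.5444°) = 13.653321
C = V + |VC|·bis = (-21.8611,17.4663)
T_A = V + ((C−V)·d_A)·d_A = V + 6.2950·d_A = (-12.7581,25.4615)
T_B = V + ((C−V)·d_B)·d_B = V + 6.2950·d_B = (-10.0861,14.6137)
sweep = 180° − θ = 54.9111°

center=(-21.8611,17.4663) T_A=(-12.7581,25.4615) T_B=(-10.0861,14.6137) sweep=54.9111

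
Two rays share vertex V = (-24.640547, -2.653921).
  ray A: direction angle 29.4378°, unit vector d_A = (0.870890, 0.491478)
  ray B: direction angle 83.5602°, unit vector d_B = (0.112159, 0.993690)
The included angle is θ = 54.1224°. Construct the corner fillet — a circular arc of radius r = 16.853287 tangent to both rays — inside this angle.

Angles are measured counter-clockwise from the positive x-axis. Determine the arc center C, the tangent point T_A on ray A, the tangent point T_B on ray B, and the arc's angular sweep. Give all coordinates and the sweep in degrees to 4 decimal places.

center=(-4.1935,28.2370) T_A=(4.0895,13.5596) T_B=(-20.9405,30.1272) sweep=125.8776

bisector direction at 56.4990° = (0.551952,0.833876)
center distance |VC| = r/sin(θ/2) = 16.853287/sin(27.0612°) = 37.044917
C = V + |VC|·bis = (-4.1935,28.2370)
T_A = V + ((C−V)·d_A)·d_A = V + 32.9893·d_A = (4.0895,13.5596)
T_B = V + ((C−V)·d_B)·d_B = V + 32.9893·d_B = (-20.9405,30.1272)
sweep = 180° − θ = 125.8776°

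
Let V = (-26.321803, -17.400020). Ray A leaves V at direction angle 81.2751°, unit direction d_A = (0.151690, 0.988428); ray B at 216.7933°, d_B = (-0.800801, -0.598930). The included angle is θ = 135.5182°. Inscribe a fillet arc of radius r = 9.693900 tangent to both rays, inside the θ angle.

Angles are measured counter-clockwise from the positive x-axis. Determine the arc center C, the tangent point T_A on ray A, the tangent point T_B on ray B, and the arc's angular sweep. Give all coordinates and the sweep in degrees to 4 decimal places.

center=(-35.3022,-12.0113) T_A=(-25.7205,-13.4818) T_B=(-29.4962,-19.7742) sweep=44.4818

bisector direction at 149.0342° = (-0.857475,0.514526)
center distance |VC| = r/sin(θ/2) = 9.693900/sin(67.7591°) = 10.473091
C = V + |VC|·bis = (-35.3022,-12.0113)
T_A = V + ((C−V)·d_A)·d_A = V + 3.9641·d_A = (-25.7205,-13.4818)
T_B = V + ((C−V)·d_B)·d_B = V + 3.9641·d_B = (-29.4962,-19.7742)
sweep = 180° − θ = 44.4818°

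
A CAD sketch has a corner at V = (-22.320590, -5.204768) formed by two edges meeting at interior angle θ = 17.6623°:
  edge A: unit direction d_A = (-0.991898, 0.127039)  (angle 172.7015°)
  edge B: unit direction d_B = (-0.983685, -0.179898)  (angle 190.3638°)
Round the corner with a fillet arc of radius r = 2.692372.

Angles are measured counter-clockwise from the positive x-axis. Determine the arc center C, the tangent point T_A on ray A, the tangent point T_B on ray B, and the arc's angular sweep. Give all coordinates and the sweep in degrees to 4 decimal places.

bisector direction at 181.5327° = (-0.999642,-0.026747)
center distance |VC| = r/sin(θ/2) = 2.692372/sin(8.8311°) = 17.537245
C = V + |VC|·bis = (-39.8516,-5.6738)
T_A = V + ((C−V)·d_A)·d_A = V + 17.3293·d_A = (-39.5095,-3.0033)
T_B = V + ((C−V)·d_B)·d_B = V + 17.3293·d_B = (-39.3672,-8.3223)
sweep = 180° − θ = 162.3377°

center=(-39.8516,-5.6738) T_A=(-39.5095,-3.0033) T_B=(-39.3672,-8.3223) sweep=162.3377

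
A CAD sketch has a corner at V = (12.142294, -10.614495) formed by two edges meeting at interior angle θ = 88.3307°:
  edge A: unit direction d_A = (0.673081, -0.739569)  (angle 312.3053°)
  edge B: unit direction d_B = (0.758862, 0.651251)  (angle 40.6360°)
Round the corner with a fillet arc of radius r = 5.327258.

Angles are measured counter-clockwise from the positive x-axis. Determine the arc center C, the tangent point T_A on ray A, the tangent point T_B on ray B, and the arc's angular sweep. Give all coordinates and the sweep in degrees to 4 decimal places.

bisector direction at 356.4706° = (0.998103,-0.061560)
center distance |VC| = r/sin(θ/2) = 5.327258/sin(44.1653°) = 7.646071
C = V + |VC|·bis = (19.7739,-11.0852)
T_A = V + ((C−V)·d_A)·d_A = V + 5.4848·d_A = (15.8340,-14.6709)
T_B = V + ((C−V)·d_B)·d_B = V + 5.4848·d_B = (16.3045,-7.0425)
sweep = 180° − θ = 91.6693°

center=(19.7739,-11.0852) T_A=(15.8340,-14.6709) T_B=(16.3045,-7.0425) sweep=91.6693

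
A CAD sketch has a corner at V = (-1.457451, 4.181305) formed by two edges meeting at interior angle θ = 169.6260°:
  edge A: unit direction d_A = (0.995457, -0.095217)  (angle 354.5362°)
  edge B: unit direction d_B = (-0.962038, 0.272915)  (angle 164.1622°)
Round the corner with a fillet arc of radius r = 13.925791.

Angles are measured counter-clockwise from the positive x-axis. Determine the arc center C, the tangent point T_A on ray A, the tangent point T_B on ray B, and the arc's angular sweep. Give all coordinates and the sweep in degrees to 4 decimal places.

center=(1.1269,17.9235) T_A=(-0.1990,4.0609) T_B=(-2.6736,4.5263) sweep=10.3740

bisector direction at 79.3492° = (0.184823,0.982772)
center distance |VC| = r/sin(θ/2) = 13.925791/sin(84.8130°) = 13.983052
C = V + |VC|·bis = (1.1269,17.9235)
T_A = V + ((C−V)·d_A)·d_A = V + 1.2642·d_A = (-0.1990,4.0609)
T_B = V + ((C−V)·d_B)·d_B = V + 1.2642·d_B = (-2.6736,4.5263)
sweep = 180° − θ = 10.3740°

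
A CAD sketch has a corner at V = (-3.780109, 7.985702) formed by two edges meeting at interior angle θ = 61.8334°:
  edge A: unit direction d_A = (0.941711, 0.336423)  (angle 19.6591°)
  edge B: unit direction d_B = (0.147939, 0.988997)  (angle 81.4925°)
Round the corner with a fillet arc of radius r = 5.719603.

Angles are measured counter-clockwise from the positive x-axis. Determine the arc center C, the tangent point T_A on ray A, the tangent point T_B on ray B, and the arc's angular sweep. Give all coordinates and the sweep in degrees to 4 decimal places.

center=(3.2894,16.5849) T_A=(5.2136,11.1987) T_B=(-2.3672,17.4311) sweep=118.1666

bisector direction at 50.5758° = (0.635057,0.772465)
center distance |VC| = r/sin(θ/2) = 5.719603/sin(30.9167°) = 11.132152
C = V + |VC|·bis = (3.2894,16.5849)
T_A = V + ((C−V)·d_A)·d_A = V + 9.5504·d_A = (5.2136,11.1987)
T_B = V + ((C−V)·d_B)·d_B = V + 9.5504·d_B = (-2.3672,17.4311)
sweep = 180° − θ = 118.1666°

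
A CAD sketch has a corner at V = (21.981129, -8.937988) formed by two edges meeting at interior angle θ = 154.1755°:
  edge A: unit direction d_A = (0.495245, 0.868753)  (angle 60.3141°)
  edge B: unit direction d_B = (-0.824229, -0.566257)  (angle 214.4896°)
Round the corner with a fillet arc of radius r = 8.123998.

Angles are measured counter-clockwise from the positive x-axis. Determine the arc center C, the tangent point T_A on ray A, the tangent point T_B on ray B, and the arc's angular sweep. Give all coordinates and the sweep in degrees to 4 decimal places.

bisector direction at 137.4018° = (-0.736119,0.676852)
center distance |VC| = r/sin(θ/2) = 8.123998/sin(77.0877°) = 8.334755
C = V + |VC|·bis = (15.8458,-3.2966)
T_A = V + ((C−V)·d_A)·d_A = V + 1.8625·d_A = (22.9035,-7.3200)
T_B = V + ((C−V)·d_B)·d_B = V + 1.8625·d_B = (20.4460,-9.9926)
sweep = 180° − θ = 25.8245°

center=(15.8458,-3.2966) T_A=(22.9035,-7.3200) T_B=(20.4460,-9.9926) sweep=25.8245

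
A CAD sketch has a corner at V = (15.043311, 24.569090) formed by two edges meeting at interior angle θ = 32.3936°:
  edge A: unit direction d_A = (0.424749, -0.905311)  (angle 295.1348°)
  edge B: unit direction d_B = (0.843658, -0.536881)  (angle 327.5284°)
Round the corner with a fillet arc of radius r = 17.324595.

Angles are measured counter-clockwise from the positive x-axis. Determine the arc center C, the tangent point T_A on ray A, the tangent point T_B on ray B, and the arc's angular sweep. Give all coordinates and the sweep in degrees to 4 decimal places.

center=(56.0612,-22.0687) T_A=(40.3771,-29.4274) T_B=(65.3625,-7.4527) sweep=147.6064

bisector direction at 311.3316° = (0.660416,-0.750900)
center distance |VC| = r/sin(θ/2) = 17.324595/sin(16.1968°) = 62.109242
C = V + |VC|·bis = (56.0612,-22.0687)
T_A = V + ((C−V)·d_A)·d_A = V + 59.6441·d_A = (40.3771,-29.4274)
T_B = V + ((C−V)·d_B)·d_B = V + 59.6441·d_B = (65.3625,-7.4527)
sweep = 180° − θ = 147.6064°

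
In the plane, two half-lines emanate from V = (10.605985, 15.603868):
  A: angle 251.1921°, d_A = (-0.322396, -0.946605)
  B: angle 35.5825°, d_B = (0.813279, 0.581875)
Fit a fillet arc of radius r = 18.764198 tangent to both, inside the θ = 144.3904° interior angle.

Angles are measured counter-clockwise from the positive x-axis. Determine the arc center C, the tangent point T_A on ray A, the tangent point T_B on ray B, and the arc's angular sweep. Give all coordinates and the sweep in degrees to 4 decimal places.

center=(26.4254,3.8499) T_A=(8.6631,9.8994) T_B=(15.5070,19.1104) sweep=35.6096

bisector direction at 323.3873° = (0.802685,-0.596403)
center distance |VC| = r/sin(θ/2) = 18.764198/sin(72.1952°) = 19.708144
C = V + |VC|·bis = (26.4254,3.8499)
T_A = V + ((C−V)·d_A)·d_A = V + 6.0263·d_A = (8.6631,9.8994)
T_B = V + ((C−V)·d_B)·d_B = V + 6.0263·d_B = (15.5070,19.1104)
sweep = 180° − θ = 35.6096°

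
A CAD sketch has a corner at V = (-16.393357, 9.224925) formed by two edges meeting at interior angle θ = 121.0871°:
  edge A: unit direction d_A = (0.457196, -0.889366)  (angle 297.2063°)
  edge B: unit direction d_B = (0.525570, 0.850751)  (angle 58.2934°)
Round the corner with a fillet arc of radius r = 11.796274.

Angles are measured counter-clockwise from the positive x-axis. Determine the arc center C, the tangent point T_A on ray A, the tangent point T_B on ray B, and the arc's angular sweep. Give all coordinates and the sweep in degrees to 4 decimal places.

bisector direction at 357.7498° = (0.999229,-0.039262)
center distance |VC| = r/sin(θ/2) = 11.796274/sin(60.5436°) = 13.547572
C = V + |VC|·bis = (-2.8562,8.6930)
T_A = V + ((C−V)·d_A)·d_A = V + 6.6622·d_A = (-13.3474,3.2998)
T_B = V + ((C−V)·d_B)·d_B = V + 6.6622·d_B = (-12.8919,14.8928)
sweep = 180° − θ = 58.9129°

center=(-2.8562,8.6930) T_A=(-13.3474,3.2998) T_B=(-12.8919,14.8928) sweep=58.9129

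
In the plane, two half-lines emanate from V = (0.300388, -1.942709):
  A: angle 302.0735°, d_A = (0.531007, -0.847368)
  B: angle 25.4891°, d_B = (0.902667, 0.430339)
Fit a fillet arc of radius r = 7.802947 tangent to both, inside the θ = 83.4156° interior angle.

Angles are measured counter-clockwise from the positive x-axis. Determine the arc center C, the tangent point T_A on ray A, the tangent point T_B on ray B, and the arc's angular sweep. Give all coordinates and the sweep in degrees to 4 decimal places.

center=(11.5615,-5.2184) T_A=(4.9496,-9.3618) T_B=(8.2036,1.8251) sweep=96.5844

bisector direction at 343.7813° = (0.960203,-0.279305)
center distance |VC| = r/sin(θ/2) = 7.802947/sin(41.7078°) = 11.727900
C = V + |VC|·bis = (11.5615,-5.2184)
T_A = V + ((C−V)·d_A)·d_A = V + 8.7554·d_A = (4.9496,-9.3618)
T_B = V + ((C−V)·d_B)·d_B = V + 8.7554·d_B = (8.2036,1.8251)
sweep = 180° − θ = 96.5844°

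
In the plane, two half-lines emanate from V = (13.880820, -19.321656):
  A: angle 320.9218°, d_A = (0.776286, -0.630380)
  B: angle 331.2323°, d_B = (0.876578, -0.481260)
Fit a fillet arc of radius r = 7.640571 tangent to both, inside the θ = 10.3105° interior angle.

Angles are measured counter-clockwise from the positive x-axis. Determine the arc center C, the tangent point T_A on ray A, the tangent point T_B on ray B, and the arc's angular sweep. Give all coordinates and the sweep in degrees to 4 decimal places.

center=(84.4398,-66.7764) T_A=(79.6234,-72.7076) T_B=(88.1169,-60.0788) sweep=169.6895

bisector direction at 326.0770° = (0.829789,-0.558078)
center distance |VC| = r/sin(θ/2) = 7.640571/sin(5.1552°) = 85.032483
C = V + |VC|·bis = (84.4398,-66.7764)
T_A = V + ((C−V)·d_A)·d_A = V + 84.6885·d_A = (79.6234,-72.7076)
T_B = V + ((C−V)·d_B)·d_B = V + 84.6885·d_B = (88.1169,-60.0788)
sweep = 180° − θ = 169.6895°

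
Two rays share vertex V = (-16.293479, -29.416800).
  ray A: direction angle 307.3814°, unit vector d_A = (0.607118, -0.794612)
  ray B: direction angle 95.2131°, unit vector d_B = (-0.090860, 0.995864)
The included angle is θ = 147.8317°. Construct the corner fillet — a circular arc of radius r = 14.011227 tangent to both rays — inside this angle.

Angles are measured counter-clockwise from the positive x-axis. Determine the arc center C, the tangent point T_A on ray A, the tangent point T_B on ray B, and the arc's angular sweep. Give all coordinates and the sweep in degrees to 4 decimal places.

bisector direction at 21.2973° = (0.931709,0.363207)
center distance |VC| = r/sin(θ/2) = 14.011227/sin(73.9159°) = 14.582028
C = V + |VC|·bis = (-2.7073,-24.1205)
T_A = V + ((C−V)·d_A)·d_A = V + 4.0399·d_A = (-13.8408,-32.6270)
T_B = V + ((C−V)·d_B)·d_B = V + 4.0399·d_B = (-16.6605,-25.3936)
sweep = 180° − θ = 32.1683°

center=(-2.7073,-24.1205) T_A=(-13.8408,-32.6270) T_B=(-16.6605,-25.3936) sweep=32.1683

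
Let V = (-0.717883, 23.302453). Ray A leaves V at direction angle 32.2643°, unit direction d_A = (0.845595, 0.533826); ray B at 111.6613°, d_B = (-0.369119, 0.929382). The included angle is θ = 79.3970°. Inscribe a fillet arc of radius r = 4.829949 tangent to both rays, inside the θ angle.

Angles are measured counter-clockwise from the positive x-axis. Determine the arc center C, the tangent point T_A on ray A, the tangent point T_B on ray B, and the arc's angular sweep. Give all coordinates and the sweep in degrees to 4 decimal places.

center=(1.6234,30.4924) T_A=(4.2018,26.4083) T_B=(-2.8654,28.7096) sweep=100.6030

bisector direction at 71.9628° = (0.309634,0.950856)
center distance |VC| = r/sin(θ/2) = 4.829949/sin(39.6985°) = 7.561592
C = V + |VC|·bis = (1.6234,30.4924)
T_A = V + ((C−V)·d_A)·d_A = V + 5.8180·d_A = (4.2018,26.4083)
T_B = V + ((C−V)·d_B)·d_B = V + 5.8180·d_B = (-2.8654,28.7096)
sweep = 180° − θ = 100.6030°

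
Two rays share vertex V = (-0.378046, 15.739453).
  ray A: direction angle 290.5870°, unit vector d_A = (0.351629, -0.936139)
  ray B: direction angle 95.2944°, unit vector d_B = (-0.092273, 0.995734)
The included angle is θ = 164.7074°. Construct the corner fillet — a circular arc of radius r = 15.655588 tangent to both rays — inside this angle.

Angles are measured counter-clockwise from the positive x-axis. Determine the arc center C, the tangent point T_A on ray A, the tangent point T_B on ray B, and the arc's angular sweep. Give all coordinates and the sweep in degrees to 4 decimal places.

bisector direction at 12.9407° = (0.974602,0.223942)
center distance |VC| = r/sin(θ/2) = 15.655588/sin(82.3537°) = 15.796041
C = V + |VC|·bis = (15.0168,19.2769)
T_A = V + ((C−V)·d_A)·d_A = V + 2.1018·d_A = (0.3610,13.7719)
T_B = V + ((C−V)·d_B)·d_B = V + 2.1018·d_B = (-0.5720,17.8323)
sweep = 180° − θ = 15.2926°

center=(15.0168,19.2769) T_A=(0.3610,13.7719) T_B=(-0.5720,17.8323) sweep=15.2926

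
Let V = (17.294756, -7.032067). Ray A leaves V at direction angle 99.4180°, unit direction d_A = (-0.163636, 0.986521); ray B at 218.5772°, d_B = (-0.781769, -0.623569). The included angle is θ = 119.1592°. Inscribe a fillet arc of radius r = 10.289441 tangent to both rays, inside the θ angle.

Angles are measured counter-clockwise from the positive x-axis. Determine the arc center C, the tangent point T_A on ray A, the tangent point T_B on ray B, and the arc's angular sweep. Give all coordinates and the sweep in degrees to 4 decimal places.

center=(6.1554,-2.7555) T_A=(16.3061,-1.0718) T_B=(12.5715,-10.7995) sweep=60.8408

bisector direction at 158.9976° = (-0.933565,0.358407)
center distance |VC| = r/sin(θ/2) = 10.289441/sin(59.5796°) = 11.932091
C = V + |VC|·bis = (6.1554,-2.7555)
T_A = V + ((C−V)·d_A)·d_A = V + 6.0417·d_A = (16.3061,-1.0718)
T_B = V + ((C−V)·d_B)·d_B = V + 6.0417·d_B = (12.5715,-10.7995)
sweep = 180° − θ = 60.8408°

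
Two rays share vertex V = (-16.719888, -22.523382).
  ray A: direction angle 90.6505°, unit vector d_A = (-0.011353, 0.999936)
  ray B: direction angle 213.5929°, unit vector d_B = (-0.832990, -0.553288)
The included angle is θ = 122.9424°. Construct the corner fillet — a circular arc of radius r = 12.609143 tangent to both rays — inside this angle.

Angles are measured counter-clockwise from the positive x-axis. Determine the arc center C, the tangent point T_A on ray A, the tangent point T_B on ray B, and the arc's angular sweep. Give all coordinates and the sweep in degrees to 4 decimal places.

bisector direction at 152.1217° = (-0.883943,0.467595)
center distance |VC| = r/sin(θ/2) = 12.609143/sin(61.4712°) = 14.351777
C = V + |VC|·bis = (-29.4060,-15.8126)
T_A = V + ((C−V)·d_A)·d_A = V + 6.8544·d_A = (-16.7977,-15.6694)
T_B = V + ((C−V)·d_B)·d_B = V + 6.8544·d_B = (-22.4295,-26.3158)
sweep = 180° − θ = 57.0576°

center=(-29.4060,-15.8126) T_A=(-16.7977,-15.6694) T_B=(-22.4295,-26.3158) sweep=57.0576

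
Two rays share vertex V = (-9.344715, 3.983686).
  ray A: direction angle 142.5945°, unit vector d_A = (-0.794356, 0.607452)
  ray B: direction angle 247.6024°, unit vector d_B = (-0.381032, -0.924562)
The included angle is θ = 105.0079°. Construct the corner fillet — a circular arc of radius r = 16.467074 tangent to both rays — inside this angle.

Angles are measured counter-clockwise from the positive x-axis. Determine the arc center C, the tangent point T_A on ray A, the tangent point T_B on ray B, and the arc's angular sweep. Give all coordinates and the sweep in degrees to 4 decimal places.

center=(-29.3834,-1.4226) T_A=(-19.3805,11.6581) T_B=(-14.1586,-7.6971) sweep=74.9921

bisector direction at 195.0985° = (-0.965480,-0.260478)
center distance |VC| = r/sin(θ/2) = 16.467074/sin(52.5040°) = 20.755195
C = V + |VC|·bis = (-29.3834,-1.4226)
T_A = V + ((C−V)·d_A)·d_A = V + 12.6338·d_A = (-19.3805,11.6581)
T_B = V + ((C−V)·d_B)·d_B = V + 12.6338·d_B = (-14.1586,-7.6971)
sweep = 180° − θ = 74.9921°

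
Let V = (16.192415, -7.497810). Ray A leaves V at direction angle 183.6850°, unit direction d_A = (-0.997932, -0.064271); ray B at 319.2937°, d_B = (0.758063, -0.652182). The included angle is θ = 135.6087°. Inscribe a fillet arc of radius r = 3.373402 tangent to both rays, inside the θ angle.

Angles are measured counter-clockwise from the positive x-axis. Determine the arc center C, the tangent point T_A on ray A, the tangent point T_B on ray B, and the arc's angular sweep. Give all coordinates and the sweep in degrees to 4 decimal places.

center=(15.0357,-10.9527) T_A=(14.8189,-7.5863) T_B=(17.2358,-8.3954) sweep=44.3913

bisector direction at 251.4894° = (-0.317481,-0.948265)
center distance |VC| = r/sin(θ/2) = 3.373402/sin(67.8043°) = 3.643379
C = V + |VC|·bis = (15.0357,-10.9527)
T_A = V + ((C−V)·d_A)·d_A = V + 1.3764·d_A = (14.8189,-7.5863)
T_B = V + ((C−V)·d_B)·d_B = V + 1.3764·d_B = (17.2358,-8.3954)
sweep = 180° − θ = 44.3913°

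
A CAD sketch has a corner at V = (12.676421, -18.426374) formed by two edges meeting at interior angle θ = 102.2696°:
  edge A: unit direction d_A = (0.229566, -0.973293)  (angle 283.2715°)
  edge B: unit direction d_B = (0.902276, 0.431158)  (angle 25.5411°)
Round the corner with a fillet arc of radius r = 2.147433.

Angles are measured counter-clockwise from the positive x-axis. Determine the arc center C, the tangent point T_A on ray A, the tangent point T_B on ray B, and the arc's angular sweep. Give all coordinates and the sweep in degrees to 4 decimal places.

center=(15.1638,-19.6178) T_A=(13.0737,-20.1108) T_B=(14.2379,-17.6802) sweep=77.7304

bisector direction at 334.4063° = (0.901880,-0.431987)
center distance |VC| = r/sin(θ/2) = 2.147433/sin(51.1348°) = 2.757983
C = V + |VC|·bis = (15.1638,-19.6178)
T_A = V + ((C−V)·d_A)·d_A = V + 1.7306·d_A = (13.0737,-20.1108)
T_B = V + ((C−V)·d_B)·d_B = V + 1.7306·d_B = (14.2379,-17.6802)
sweep = 180° − θ = 77.7304°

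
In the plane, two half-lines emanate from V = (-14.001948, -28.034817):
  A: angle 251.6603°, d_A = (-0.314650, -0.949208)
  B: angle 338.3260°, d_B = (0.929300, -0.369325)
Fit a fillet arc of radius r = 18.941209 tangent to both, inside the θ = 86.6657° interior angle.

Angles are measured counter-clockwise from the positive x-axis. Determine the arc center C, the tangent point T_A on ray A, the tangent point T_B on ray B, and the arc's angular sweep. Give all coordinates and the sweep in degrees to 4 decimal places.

bisector direction at 294.9932° = (0.422510,-0.906358)
center distance |VC| = r/sin(θ/2) = 18.941209/sin(43.3329°) = 27.601616
C = V + |VC|·bis = (-2.3400,-53.0518)
T_A = V + ((C−V)·d_A)·d_A = V + 20.0768·d_A = (-20.3191,-47.0919)
T_B = V + ((C−V)·d_B)·d_B = V + 20.0768·d_B = (4.6555,-35.4497)
sweep = 180° − θ = 93.3343°

center=(-2.3400,-53.0518) T_A=(-20.3191,-47.0919) T_B=(4.6555,-35.4497) sweep=93.3343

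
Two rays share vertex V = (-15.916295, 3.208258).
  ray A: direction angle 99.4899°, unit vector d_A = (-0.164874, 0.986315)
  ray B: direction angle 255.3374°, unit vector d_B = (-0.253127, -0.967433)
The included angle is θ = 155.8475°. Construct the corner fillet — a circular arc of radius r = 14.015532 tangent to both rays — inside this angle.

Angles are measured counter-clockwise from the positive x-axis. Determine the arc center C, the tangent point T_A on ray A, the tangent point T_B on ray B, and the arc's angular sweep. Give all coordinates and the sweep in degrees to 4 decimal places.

bisector direction at 177.4136° = (-0.998981,0.045125)
center distance |VC| = r/sin(θ/2) = 14.015532/sin(77.9237°) = 14.332714
C = V + |VC|·bis = (-30.2344,3.8550)
T_A = V + ((C−V)·d_A)·d_A = V + 2.9986·d_A = (-16.4107,6.1658)
T_B = V + ((C−V)·d_B)·d_B = V + 2.9986·d_B = (-16.6753,0.3073)
sweep = 180° − θ = 24.1525°

center=(-30.2344,3.8550) T_A=(-16.4107,6.1658) T_B=(-16.6753,0.3073) sweep=24.1525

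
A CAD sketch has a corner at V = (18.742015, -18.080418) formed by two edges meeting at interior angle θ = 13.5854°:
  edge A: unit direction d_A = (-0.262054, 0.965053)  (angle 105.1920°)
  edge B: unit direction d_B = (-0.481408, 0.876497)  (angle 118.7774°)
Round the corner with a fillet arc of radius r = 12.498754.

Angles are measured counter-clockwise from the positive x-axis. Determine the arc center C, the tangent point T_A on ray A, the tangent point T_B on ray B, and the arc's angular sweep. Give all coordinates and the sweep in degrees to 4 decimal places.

bisector direction at 111.9847° = (-0.374359,0.927284)
center distance |VC| = r/sin(θ/2) = 12.498754/sin(6.7927°) = 105.673174
C = V + |VC|·bis = (-20.8177,79.9086)
T_A = V + ((C−V)·d_A)·d_A = V + 104.9314·d_A = (-8.7557,83.1840)
T_B = V + ((C−V)·d_B)·d_B = V + 104.9314·d_B = (-31.7728,73.8916)
sweep = 180° − θ = 166.4146°

center=(-20.8177,79.9086) T_A=(-8.7557,83.1840) T_B=(-31.7728,73.8916) sweep=166.4146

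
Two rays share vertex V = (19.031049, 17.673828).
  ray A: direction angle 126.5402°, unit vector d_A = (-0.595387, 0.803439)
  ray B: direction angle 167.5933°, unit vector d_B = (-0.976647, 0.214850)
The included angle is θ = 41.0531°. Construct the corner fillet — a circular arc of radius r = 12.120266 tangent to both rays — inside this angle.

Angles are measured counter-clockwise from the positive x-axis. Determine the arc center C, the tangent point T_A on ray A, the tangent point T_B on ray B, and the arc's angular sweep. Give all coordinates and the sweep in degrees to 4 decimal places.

bisector direction at 147.0667° = (-0.839305,0.543662)
center distance |VC| = r/sin(θ/2) = 12.120266/sin(20.5266°) = 34.565988
C = V + |VC|·bis = (-9.9803,36.4660)
T_A = V + ((C−V)·d_A)·d_A = V + 32.3714·d_A = (-0.2424,43.6823)
T_B = V + ((C−V)·d_B)·d_B = V + 32.3714·d_B = (-12.5844,24.6288)
sweep = 180° − θ = 138.9469°

center=(-9.9803,36.4660) T_A=(-0.2424,43.6823) T_B=(-12.5844,24.6288) sweep=138.9469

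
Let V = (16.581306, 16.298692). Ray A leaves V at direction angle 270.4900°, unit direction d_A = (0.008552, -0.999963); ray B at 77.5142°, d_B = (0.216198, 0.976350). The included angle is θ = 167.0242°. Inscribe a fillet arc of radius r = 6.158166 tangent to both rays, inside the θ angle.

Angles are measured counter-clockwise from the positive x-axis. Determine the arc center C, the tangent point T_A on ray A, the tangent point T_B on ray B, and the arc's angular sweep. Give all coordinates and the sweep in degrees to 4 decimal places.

bisector direction at 354.0021° = (0.994526,-0.104492)
center distance |VC| = r/sin(θ/2) = 6.158166/sin(83.5121°) = 6.197859
C = V + |VC|·bis = (22.7452,15.6511)
T_A = V + ((C−V)·d_A)·d_A = V + 0.7003·d_A = (16.5873,15.5984)
T_B = V + ((C−V)·d_B)·d_B = V + 0.7003·d_B = (16.7327,16.9824)
sweep = 180° − θ = 12.9758°

center=(22.7452,15.6511) T_A=(16.5873,15.5984) T_B=(16.7327,16.9824) sweep=12.9758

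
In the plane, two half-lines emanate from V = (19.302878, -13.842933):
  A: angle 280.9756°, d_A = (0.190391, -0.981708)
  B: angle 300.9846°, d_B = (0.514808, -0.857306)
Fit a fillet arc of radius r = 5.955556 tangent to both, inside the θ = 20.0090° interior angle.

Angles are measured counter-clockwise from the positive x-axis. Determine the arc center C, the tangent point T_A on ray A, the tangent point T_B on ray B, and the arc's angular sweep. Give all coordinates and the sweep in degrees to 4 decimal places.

bisector direction at 290.9801° = (0.358044,-0.933705)
center distance |VC| = r/sin(θ/2) = 5.955556/sin(10.0045°) = 34.281411
C = V + |VC|·bis = (31.5771,-45.8517)
T_A = V + ((C−V)·d_A)·d_A = V + 33.7601·d_A = (25.7305,-46.9855)
T_B = V + ((C−V)·d_B)·d_B = V + 33.7601·d_B = (36.6829,-42.7857)
sweep = 180° − θ = 159.9910°

center=(31.5771,-45.8517) T_A=(25.7305,-46.9855) T_B=(36.6829,-42.7857) sweep=159.9910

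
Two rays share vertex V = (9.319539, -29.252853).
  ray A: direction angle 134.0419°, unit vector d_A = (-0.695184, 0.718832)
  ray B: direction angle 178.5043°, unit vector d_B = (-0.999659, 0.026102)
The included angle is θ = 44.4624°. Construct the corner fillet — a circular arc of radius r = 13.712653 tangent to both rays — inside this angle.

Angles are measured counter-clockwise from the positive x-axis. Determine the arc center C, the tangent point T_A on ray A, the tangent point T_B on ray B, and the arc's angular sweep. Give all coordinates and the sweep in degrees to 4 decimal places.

bisector direction at 156.2731° = (-0.915474,0.402378)
center distance |VC| = r/sin(θ/2) = 13.712653/sin(22.2312°) = 36.243789
C = V + |VC|·bis = (-23.8607,-14.6692)
T_A = V + ((C−V)·d_A)·d_A = V + 33.5496·d_A = (-14.0036,-5.1363)
T_B = V + ((C−V)·d_B)·d_B = V + 33.5496·d_B = (-24.2186,-28.3771)
sweep = 180° − θ = 135.5376°

center=(-23.8607,-14.6692) T_A=(-14.0036,-5.1363) T_B=(-24.2186,-28.3771) sweep=135.5376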